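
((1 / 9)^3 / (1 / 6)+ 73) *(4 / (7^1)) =70964 / 1701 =41.72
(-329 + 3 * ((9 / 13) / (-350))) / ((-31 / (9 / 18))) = 1496977 / 282100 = 5.31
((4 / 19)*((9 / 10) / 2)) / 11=9 / 1045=0.01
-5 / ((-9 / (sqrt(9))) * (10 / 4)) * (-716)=-1432 / 3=-477.33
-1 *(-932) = 932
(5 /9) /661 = 0.00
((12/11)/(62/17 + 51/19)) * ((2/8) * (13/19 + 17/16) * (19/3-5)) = 9027/89980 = 0.10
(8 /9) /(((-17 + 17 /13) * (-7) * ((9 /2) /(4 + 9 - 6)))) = 52 /4131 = 0.01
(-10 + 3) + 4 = -3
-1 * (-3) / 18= 1 / 6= 0.17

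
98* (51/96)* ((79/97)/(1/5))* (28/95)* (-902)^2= 93696467249/1843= 50839103.23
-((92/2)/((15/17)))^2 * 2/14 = -611524/1575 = -388.27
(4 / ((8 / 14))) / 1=7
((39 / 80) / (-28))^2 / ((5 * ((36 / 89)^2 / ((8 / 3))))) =1338649 / 1354752000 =0.00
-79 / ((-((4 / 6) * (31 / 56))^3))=46823616 / 29791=1571.74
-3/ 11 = -0.27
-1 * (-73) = 73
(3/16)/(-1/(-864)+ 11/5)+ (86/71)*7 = 8.56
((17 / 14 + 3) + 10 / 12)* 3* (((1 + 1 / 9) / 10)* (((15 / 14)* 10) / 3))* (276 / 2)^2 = 5607400 / 49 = 114436.73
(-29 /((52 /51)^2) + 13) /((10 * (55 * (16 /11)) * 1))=-40277 /2163200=-0.02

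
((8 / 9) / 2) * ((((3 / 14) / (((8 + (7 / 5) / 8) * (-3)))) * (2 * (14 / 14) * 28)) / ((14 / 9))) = -320 / 2289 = -0.14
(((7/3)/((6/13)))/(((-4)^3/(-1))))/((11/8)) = 91/1584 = 0.06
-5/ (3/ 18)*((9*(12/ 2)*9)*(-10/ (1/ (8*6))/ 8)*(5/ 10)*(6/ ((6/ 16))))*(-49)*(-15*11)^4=-254173704246000000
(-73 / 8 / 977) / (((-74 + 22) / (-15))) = -1095 / 406432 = -0.00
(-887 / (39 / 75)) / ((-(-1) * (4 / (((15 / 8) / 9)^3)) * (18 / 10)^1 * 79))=-13859375 / 511100928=-0.03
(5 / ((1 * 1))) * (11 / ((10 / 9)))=99 / 2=49.50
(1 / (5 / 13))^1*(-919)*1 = -11947 / 5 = -2389.40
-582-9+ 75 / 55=-6486 / 11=-589.64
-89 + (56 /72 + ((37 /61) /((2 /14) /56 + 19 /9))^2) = -164135632766762 /1862217766161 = -88.14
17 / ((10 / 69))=1173 / 10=117.30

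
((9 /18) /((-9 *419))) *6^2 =-2 /419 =-0.00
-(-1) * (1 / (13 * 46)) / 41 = 1 / 24518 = 0.00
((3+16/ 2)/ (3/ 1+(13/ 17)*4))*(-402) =-75174/ 103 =-729.84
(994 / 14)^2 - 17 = 5024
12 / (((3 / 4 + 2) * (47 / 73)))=3504 / 517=6.78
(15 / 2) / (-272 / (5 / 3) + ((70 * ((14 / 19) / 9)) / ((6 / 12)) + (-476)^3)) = -12825 / 184424060432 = -0.00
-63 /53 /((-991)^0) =-63 /53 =-1.19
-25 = -25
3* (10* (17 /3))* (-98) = -16660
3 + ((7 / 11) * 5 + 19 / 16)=7.37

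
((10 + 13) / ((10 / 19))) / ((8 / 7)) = 3059 / 80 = 38.24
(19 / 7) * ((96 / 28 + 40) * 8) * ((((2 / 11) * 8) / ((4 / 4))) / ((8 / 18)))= 1663488 / 539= 3086.25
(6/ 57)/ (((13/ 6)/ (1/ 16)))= 3/ 988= 0.00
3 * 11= 33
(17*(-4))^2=4624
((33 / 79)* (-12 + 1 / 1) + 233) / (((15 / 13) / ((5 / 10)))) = 117286 / 1185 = 98.98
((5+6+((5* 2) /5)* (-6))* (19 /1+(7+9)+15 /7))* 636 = -165360 /7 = -23622.86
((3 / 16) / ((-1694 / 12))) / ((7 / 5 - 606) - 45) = 45 / 22008448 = 0.00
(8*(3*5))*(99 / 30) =396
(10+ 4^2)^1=26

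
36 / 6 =6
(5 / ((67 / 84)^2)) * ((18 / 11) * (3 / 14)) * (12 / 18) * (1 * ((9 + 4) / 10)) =117936 / 49379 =2.39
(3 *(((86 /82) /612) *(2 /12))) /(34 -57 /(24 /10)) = 43 /514386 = 0.00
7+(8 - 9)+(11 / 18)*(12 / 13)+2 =334 / 39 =8.56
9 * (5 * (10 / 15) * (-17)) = -510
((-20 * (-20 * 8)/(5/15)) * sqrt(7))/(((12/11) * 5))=1760 * sqrt(7)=4656.52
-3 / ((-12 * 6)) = 1 / 24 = 0.04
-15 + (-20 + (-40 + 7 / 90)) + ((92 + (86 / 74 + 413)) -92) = 1129669 / 3330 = 339.24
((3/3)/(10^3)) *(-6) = -3/500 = -0.01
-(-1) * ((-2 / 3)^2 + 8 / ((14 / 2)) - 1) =37 / 63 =0.59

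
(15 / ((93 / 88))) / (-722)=-220 / 11191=-0.02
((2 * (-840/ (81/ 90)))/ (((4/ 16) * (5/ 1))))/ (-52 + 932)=-56/ 33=-1.70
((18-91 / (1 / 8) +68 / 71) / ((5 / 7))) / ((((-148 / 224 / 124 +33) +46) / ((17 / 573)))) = -0.37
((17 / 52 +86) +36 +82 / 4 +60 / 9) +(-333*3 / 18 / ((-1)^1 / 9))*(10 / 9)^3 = 1171889 / 1404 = 834.68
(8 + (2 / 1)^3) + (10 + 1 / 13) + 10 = 469 / 13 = 36.08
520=520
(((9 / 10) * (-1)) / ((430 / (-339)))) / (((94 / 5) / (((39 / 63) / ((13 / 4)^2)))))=2034 / 919555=0.00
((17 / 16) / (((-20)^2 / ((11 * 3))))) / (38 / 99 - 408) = -55539 / 258265600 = -0.00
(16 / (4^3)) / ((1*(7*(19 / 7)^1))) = 1 / 76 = 0.01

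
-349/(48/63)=-7329/16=-458.06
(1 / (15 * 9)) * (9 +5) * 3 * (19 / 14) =19 / 45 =0.42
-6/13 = -0.46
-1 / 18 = -0.06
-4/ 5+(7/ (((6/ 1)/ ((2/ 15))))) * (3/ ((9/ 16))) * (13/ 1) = 1348/ 135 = 9.99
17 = 17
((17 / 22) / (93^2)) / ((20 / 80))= 34 / 95139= 0.00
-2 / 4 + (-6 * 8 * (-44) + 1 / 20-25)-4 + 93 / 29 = 1209739 / 580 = 2085.76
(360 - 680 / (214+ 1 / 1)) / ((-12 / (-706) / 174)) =157076528 / 43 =3652942.51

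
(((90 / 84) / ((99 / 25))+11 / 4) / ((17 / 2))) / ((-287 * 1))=-2791 / 2254098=-0.00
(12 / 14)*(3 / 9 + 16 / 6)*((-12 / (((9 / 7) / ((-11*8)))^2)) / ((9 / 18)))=-867328 / 3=-289109.33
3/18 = 1/6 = 0.17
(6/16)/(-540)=-1/1440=-0.00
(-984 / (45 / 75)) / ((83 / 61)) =-100040 / 83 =-1205.30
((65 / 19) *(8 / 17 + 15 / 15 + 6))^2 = 68145025 / 104329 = 653.17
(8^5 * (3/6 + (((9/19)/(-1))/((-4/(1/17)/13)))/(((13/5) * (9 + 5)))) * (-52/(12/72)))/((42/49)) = -5993449.81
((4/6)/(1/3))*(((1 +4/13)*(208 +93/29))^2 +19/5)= 108425557152/710645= 152573.45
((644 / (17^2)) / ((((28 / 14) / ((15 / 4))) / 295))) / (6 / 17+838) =101775 / 69224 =1.47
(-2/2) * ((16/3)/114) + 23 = 3925/171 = 22.95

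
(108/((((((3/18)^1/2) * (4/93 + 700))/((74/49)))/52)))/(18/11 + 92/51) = 42.26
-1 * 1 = -1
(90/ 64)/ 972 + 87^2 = 26158469/ 3456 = 7569.00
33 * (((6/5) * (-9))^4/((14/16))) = 2244806784/4375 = 513098.69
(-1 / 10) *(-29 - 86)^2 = -1322.50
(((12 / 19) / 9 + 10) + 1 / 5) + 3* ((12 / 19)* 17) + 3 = 12962 / 285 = 45.48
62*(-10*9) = -5580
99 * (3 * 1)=297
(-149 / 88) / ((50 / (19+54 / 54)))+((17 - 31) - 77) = -91.68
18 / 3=6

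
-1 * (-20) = 20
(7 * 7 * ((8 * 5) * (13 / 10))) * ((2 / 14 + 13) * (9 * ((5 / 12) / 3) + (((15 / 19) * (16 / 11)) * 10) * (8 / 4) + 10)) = 239481060 / 209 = 1145842.39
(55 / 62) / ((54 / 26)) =715 / 1674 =0.43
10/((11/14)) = 140/11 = 12.73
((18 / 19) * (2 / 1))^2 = 1296 / 361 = 3.59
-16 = -16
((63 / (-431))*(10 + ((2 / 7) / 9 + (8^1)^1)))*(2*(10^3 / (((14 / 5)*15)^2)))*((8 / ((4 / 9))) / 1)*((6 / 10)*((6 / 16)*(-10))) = 2556000 / 21119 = 121.03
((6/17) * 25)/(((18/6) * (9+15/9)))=0.28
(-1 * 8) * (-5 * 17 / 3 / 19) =680 / 57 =11.93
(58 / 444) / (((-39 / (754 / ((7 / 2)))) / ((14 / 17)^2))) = -47096 / 96237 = -0.49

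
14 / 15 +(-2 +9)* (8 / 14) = 74 / 15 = 4.93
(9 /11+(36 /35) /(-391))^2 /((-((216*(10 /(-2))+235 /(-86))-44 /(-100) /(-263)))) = 113634546150366 /184982134413600293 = 0.00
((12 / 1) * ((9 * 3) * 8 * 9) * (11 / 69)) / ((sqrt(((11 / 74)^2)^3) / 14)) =44114305536 / 2783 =15851349.46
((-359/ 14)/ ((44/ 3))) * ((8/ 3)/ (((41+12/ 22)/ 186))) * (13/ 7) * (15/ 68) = -6510465/ 761362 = -8.55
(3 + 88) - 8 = 83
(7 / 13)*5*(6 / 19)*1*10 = 2100 / 247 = 8.50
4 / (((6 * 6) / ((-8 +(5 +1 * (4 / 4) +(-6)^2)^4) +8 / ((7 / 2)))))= 21781832 / 63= 345743.37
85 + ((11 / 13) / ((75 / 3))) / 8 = 221011 / 2600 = 85.00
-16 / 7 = -2.29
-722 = -722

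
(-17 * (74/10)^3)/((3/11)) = -9472111/375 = -25258.96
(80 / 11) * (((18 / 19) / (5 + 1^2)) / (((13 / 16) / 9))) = 34560 / 2717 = 12.72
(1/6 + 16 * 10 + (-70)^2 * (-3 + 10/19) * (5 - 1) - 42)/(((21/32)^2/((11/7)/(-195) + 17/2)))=-2517164886784/2639385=-953693.72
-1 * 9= -9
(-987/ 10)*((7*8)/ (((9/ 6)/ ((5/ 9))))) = -18424/ 9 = -2047.11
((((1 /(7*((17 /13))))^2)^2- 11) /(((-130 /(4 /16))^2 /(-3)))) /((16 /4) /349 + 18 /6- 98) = -230951926479 /179759216407519840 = -0.00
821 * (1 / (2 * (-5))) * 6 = -2463 / 5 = -492.60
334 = 334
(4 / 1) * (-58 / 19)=-232 / 19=-12.21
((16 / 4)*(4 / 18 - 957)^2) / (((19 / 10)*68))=741493210 / 26163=28341.29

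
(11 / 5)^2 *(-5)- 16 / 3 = -443 / 15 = -29.53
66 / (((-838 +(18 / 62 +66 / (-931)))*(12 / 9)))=-2857239 / 48358370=-0.06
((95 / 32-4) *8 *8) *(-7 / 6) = 77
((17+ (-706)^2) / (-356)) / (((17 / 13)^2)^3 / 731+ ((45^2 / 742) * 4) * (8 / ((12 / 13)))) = -38381919764587581 / 2593684134270332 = -14.80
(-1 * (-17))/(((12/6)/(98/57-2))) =-136/57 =-2.39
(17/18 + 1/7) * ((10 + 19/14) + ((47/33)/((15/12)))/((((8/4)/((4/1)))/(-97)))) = -66359101/291060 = -227.99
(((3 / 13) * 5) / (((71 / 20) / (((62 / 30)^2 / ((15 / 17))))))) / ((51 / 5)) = 3844 / 24921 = 0.15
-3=-3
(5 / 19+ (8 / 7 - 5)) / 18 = -239 / 1197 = -0.20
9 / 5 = 1.80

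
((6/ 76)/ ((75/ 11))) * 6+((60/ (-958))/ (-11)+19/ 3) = 48117106/ 7508325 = 6.41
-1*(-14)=14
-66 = -66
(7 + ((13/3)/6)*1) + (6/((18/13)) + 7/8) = 931/72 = 12.93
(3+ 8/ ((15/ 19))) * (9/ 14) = 591/ 70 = 8.44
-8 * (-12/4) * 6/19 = 144/19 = 7.58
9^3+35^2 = 1954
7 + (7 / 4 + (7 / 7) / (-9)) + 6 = 14.64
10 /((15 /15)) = 10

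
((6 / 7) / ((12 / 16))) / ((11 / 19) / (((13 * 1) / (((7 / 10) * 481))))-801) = -1520 / 1045387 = -0.00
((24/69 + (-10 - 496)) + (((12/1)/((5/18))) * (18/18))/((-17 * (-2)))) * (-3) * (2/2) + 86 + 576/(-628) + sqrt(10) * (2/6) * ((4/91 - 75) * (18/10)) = 490551976/306935 - 20463 * sqrt(10)/455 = 1456.01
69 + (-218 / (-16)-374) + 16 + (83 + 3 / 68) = -26157 / 136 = -192.33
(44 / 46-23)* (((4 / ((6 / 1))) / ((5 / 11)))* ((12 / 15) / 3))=-14872 / 1725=-8.62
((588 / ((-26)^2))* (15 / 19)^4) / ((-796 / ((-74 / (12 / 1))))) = 91783125 / 35062604408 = 0.00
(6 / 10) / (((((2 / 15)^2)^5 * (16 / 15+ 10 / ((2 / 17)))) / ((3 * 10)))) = 117774198.08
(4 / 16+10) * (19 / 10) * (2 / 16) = 779 / 320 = 2.43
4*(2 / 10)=4 / 5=0.80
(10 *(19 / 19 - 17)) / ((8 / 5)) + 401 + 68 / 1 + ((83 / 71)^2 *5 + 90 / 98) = 93060971 / 247009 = 376.75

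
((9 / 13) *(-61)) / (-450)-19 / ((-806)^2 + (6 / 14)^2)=1941157403 / 20690912450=0.09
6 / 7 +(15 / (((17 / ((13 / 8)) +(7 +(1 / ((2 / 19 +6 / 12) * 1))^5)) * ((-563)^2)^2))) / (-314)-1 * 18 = -89814729118427834800379 / 5239192531908285482462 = -17.14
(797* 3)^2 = 5716881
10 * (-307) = -3070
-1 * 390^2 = -152100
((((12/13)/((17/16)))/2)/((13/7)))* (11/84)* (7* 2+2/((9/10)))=12848/25857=0.50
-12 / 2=-6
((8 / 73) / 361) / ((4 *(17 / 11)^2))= 0.00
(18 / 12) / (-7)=-3 / 14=-0.21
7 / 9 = 0.78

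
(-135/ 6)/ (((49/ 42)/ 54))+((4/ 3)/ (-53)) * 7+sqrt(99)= -1159306/ 1113+3 * sqrt(11)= -1031.65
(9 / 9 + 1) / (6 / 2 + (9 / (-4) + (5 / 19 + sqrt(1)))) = 152 / 153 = 0.99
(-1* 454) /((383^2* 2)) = -227 /146689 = -0.00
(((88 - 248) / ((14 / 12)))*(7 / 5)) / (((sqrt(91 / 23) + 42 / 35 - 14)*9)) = 1600*sqrt(2093) / 275799 + 471040 / 275799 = 1.97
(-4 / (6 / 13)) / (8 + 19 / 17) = -442 / 465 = -0.95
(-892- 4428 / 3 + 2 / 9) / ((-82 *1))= 10655 / 369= 28.88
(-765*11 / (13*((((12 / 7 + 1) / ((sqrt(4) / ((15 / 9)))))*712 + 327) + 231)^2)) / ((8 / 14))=-25977105 / 107832891088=-0.00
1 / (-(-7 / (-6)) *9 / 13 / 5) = -130 / 21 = -6.19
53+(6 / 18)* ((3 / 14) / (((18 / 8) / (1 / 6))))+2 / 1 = 10396 / 189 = 55.01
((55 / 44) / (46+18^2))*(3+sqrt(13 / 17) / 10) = sqrt(221) / 50320+3 / 296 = 0.01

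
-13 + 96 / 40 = -53 / 5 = -10.60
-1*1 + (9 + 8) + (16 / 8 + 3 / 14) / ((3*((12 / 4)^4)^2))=4409023 / 275562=16.00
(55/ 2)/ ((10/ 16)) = 44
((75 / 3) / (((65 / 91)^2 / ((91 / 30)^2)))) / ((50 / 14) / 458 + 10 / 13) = 8455820191 / 14573250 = 580.23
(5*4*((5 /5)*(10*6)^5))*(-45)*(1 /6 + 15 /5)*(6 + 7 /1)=-28810080000000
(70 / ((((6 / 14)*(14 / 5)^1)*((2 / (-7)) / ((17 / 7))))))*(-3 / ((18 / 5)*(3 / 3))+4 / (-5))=29155 / 36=809.86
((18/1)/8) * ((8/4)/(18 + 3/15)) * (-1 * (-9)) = 405/182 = 2.23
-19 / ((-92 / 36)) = 171 / 23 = 7.43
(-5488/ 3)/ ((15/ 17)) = -93296/ 45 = -2073.24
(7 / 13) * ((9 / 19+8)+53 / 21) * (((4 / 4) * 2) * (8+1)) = 26328 / 247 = 106.59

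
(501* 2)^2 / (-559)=-1004004 / 559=-1796.07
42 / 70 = 0.60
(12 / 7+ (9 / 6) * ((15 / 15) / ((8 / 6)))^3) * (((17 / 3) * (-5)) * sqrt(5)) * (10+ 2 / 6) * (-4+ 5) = -1847135 * sqrt(5) / 2688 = -1536.58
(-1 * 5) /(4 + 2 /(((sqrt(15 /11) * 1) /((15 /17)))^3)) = -1.03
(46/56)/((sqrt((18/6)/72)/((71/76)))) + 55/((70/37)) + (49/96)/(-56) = 1633*sqrt(6)/1064 + 156239/5376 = 32.82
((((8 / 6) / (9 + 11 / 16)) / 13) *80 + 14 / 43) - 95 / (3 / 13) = -21340357 / 51987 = -410.49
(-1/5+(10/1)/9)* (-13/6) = -533/270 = -1.97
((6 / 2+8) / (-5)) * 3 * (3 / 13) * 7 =-10.66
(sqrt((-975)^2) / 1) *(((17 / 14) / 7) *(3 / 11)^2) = 149175 / 11858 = 12.58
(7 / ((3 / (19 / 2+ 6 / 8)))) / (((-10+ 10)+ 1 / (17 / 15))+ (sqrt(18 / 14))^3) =-8367485 / 534024+ 580601*sqrt(7) / 59336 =10.22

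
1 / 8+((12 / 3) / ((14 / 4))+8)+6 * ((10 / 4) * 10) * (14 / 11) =123309 / 616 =200.18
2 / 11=0.18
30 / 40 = 3 / 4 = 0.75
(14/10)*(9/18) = 7/10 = 0.70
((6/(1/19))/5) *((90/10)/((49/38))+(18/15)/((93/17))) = 6233064/37975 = 164.14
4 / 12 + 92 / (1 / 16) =4417 / 3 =1472.33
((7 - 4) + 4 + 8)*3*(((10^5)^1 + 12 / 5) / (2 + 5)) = 4500108 / 7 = 642872.57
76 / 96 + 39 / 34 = 791 / 408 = 1.94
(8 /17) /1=8 /17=0.47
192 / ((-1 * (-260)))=48 / 65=0.74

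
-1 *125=-125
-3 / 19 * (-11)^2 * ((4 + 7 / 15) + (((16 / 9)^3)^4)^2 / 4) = -11983475135800489129502676577529 / 2525937364100962812339765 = -4744169.55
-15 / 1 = -15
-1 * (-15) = 15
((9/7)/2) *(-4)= -18/7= -2.57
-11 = -11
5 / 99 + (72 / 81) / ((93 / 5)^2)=45445 / 856251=0.05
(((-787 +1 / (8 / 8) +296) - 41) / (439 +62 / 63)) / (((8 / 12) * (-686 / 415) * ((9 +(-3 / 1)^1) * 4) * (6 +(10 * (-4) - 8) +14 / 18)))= -17849565 / 16124918432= -0.00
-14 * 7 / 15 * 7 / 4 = -343 / 30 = -11.43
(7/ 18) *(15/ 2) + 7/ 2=77/ 12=6.42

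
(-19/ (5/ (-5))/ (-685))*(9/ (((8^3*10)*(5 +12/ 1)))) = -171/ 59622400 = -0.00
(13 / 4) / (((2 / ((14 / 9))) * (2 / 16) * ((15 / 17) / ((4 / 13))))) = 952 / 135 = 7.05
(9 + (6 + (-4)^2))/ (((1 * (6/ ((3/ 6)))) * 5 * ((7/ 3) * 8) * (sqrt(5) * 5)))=31 * sqrt(5)/ 28000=0.00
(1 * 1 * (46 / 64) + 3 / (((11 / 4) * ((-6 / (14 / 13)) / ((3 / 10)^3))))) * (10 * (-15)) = -1224303 / 11440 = -107.02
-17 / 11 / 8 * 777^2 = -10263393 / 88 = -116629.47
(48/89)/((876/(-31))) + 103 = 669067/6497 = 102.98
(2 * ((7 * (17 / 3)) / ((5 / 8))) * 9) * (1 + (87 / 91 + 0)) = 145248 / 65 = 2234.58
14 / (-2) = -7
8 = 8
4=4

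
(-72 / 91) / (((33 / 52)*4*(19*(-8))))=3 / 1463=0.00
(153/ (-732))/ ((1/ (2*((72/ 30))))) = -306/ 305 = -1.00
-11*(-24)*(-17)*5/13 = -22440/13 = -1726.15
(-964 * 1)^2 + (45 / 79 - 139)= 73403448 / 79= 929157.57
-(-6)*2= 12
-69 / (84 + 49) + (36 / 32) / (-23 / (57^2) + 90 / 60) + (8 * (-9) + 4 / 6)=-1100804717 / 15482796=-71.10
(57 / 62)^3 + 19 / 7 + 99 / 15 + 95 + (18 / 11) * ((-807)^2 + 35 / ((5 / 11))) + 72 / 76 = 1858278663073347 / 1743369320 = 1065912.22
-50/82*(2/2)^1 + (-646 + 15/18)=-158861/246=-645.78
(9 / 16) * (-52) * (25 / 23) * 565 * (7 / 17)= -7396.66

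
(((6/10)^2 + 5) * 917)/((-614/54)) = -3317706/7675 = -432.27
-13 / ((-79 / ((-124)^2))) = 2530.23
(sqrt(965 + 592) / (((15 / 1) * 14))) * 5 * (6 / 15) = 0.38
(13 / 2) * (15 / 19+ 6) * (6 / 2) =5031 / 38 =132.39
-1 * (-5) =5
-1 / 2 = -0.50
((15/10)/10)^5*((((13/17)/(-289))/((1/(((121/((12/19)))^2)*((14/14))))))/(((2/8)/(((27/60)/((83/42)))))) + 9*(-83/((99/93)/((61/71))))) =-2140142963634279/40764851072000000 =-0.05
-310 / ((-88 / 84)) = 295.91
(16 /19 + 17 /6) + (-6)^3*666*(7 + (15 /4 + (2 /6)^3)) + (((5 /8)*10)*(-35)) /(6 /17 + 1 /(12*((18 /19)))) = -286496719619 /184566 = -1552272.46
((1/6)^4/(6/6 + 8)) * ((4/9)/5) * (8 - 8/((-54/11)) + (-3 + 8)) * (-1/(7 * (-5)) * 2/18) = 79/223205220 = 0.00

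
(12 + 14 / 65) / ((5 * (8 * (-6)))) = -397 / 7800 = -0.05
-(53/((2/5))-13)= -239/2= -119.50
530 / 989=0.54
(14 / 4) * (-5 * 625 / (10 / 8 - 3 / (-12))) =-21875 / 3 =-7291.67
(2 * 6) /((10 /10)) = 12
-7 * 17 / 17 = -7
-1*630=-630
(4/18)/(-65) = -2/585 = -0.00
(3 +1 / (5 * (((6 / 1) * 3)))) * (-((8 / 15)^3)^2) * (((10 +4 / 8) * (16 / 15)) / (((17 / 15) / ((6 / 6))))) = -1989148672 / 2904609375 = -0.68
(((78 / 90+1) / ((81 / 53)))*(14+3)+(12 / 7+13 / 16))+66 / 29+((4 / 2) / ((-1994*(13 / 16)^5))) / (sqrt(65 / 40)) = 100893329 / 3946320- 2097152*sqrt(26) / 4812328573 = 25.56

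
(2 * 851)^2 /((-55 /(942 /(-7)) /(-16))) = -43660629888 /385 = -113404233.48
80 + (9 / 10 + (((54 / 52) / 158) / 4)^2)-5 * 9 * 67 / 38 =39961641607 / 25651009280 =1.56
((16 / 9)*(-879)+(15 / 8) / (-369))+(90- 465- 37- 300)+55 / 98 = -2274.11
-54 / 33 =-18 / 11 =-1.64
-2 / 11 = -0.18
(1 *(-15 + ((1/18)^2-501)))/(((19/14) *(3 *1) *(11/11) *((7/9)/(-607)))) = 98908.46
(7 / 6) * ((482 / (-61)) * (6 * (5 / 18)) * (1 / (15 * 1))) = -1687 / 1647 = -1.02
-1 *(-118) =118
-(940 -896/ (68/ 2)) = -913.65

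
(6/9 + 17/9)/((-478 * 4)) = -23/17208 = -0.00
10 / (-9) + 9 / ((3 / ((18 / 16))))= 163 / 72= 2.26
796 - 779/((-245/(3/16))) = 3122657/3920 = 796.60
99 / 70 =1.41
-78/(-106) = 39/53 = 0.74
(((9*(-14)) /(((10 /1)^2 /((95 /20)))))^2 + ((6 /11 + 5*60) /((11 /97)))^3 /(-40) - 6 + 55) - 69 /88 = -465379844.12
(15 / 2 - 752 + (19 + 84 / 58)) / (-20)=8399 / 232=36.20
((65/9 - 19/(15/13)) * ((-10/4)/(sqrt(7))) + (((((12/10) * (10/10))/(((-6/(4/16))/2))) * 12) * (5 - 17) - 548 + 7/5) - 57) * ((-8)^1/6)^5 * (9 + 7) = 16089088/405 - 3407872 * sqrt(7)/15309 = 39137.18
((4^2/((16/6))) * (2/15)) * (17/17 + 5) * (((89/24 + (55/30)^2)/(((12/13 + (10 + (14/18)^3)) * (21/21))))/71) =1607931/38331835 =0.04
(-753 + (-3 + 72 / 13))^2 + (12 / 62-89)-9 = 2950053208 / 5239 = 563094.71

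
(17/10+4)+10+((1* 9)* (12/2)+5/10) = 70.20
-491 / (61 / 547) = -268577 / 61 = -4402.90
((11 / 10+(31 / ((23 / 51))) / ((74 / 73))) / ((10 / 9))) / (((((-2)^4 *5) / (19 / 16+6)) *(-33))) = -879639 / 5209600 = -0.17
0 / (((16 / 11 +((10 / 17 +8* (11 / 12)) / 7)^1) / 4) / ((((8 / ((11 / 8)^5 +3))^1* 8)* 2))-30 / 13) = 0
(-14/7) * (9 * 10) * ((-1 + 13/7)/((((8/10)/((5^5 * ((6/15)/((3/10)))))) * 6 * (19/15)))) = -14062500/133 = -105733.08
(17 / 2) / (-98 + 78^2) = 17 / 11972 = 0.00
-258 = -258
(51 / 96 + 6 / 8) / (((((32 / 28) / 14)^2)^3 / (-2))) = -567492775241 / 65536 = -8659252.55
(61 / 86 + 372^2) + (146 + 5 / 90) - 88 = 53577350 / 387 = 138442.76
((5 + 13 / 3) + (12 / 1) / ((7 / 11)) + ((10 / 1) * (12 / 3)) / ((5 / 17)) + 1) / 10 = 3469 / 210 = 16.52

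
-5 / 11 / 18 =-0.03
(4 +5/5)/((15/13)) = 13/3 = 4.33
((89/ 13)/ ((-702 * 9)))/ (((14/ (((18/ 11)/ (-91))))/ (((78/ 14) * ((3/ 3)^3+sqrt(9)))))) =178/ 5738733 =0.00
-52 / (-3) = 52 / 3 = 17.33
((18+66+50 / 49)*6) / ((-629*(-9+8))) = 24996 / 30821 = 0.81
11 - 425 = -414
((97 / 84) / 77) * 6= 97 / 1078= 0.09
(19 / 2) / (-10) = -19 / 20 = -0.95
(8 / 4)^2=4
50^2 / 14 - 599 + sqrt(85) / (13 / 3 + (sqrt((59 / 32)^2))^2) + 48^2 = 3072 * sqrt(85) / 23755 + 13185 / 7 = 1884.76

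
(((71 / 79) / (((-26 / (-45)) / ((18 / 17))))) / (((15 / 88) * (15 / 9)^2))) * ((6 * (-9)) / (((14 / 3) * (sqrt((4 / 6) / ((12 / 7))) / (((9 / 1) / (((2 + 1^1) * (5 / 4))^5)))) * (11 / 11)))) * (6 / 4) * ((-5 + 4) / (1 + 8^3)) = 777351168 * sqrt(14) / 1269869453125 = 0.00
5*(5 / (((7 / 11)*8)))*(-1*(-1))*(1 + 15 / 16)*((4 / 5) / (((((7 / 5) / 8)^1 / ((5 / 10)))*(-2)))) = -10.87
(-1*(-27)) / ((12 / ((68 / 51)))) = 3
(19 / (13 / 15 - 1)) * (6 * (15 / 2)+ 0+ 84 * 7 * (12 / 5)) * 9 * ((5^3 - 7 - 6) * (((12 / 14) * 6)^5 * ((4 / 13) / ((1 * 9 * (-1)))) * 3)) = 2409071132639232 / 31213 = 77181659329.10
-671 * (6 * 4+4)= -18788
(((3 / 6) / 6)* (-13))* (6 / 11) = -13 / 22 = -0.59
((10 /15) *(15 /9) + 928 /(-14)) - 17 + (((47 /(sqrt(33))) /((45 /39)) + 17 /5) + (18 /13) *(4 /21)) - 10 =-362452 /4095 + 611 *sqrt(33) /495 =-81.42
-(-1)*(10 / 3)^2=100 / 9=11.11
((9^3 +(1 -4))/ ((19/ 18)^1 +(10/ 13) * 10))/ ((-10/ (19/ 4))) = -806949/ 20470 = -39.42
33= 33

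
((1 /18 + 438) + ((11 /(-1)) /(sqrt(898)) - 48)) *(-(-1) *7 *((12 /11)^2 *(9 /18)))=196588 /121 - 252 *sqrt(898) /4939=1623.17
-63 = -63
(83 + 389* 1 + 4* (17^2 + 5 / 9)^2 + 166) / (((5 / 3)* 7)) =27216622 / 945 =28800.66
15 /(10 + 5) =1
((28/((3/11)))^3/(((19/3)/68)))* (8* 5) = 79473264640/171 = 464755933.57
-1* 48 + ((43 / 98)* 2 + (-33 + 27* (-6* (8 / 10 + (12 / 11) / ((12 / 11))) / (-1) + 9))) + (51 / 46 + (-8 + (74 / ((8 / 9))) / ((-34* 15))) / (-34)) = 11877120561 / 26056240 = 455.83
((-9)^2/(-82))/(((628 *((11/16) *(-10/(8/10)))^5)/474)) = 161036107776/10123879755859375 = 0.00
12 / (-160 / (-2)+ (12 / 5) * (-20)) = 3 / 8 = 0.38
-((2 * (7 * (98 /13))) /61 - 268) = 266.27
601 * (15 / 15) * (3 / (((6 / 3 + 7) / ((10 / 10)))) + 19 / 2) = 35459 / 6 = 5909.83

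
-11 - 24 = -35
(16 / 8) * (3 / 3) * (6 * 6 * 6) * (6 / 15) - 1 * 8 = 824 / 5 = 164.80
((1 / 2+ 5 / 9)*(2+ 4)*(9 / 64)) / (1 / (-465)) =-26505 / 64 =-414.14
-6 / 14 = -3 / 7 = -0.43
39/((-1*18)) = -13/6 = -2.17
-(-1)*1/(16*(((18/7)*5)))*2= 7/720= 0.01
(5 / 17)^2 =25 / 289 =0.09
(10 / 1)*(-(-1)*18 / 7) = 180 / 7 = 25.71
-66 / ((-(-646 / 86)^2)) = 122034 / 104329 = 1.17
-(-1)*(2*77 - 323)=-169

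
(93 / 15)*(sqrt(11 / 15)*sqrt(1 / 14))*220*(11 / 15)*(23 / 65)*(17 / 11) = 266662*sqrt(2310) / 102375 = 125.19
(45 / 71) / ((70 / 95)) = 855 / 994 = 0.86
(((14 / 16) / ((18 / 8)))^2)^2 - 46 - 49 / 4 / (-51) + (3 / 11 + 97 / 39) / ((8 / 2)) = -11495832365 / 255196656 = -45.05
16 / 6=8 / 3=2.67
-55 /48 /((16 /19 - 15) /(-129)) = -44935 /4304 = -10.44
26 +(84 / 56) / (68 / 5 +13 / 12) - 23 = 2733 / 881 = 3.10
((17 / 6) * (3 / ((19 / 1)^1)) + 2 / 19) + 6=249 / 38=6.55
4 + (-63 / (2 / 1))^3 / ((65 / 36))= -2249903 / 130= -17306.95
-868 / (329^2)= -124 / 15463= -0.01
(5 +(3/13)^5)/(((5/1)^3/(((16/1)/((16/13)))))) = 1856708/3570125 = 0.52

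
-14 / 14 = -1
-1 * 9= -9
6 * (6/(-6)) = -6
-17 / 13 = -1.31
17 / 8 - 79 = -76.88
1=1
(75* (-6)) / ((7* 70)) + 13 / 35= -134 / 245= -0.55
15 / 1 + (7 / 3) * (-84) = -181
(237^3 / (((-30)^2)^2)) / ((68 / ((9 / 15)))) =0.15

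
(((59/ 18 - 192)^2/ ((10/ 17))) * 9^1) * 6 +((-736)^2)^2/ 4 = 4401714519593/ 60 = 73361908659.88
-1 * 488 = -488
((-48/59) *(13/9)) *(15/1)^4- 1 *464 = -3537376/59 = -59955.53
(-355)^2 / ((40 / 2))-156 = 24581 / 4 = 6145.25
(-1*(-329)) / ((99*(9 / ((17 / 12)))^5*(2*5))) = 467132953 / 14546347960320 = 0.00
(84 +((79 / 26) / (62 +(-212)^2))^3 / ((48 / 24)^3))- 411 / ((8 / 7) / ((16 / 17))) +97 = -34313865895025509423393 / 217906507364749272576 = -157.47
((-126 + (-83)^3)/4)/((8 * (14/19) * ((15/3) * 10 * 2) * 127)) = -10866347/5689600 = -1.91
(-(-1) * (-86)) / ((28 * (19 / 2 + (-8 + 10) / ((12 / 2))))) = -129 / 413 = -0.31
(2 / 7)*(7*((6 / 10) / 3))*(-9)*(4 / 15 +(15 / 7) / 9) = -318 / 175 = -1.82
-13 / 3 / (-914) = 0.00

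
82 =82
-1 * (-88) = 88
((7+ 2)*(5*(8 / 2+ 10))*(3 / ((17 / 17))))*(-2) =-3780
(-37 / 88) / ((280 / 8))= -37 / 3080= -0.01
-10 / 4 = -2.50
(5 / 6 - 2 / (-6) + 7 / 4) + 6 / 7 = 317 / 84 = 3.77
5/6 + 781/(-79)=-4291/474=-9.05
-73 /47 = -1.55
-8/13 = -0.62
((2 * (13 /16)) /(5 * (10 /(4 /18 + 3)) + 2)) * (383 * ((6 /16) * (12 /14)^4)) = 35087013 /4878832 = 7.19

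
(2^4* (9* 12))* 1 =1728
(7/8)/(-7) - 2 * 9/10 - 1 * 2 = -157/40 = -3.92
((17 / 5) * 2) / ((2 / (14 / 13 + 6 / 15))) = 1632 / 325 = 5.02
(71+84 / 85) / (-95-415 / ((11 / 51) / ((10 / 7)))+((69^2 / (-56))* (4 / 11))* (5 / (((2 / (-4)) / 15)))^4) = -67309 / 14633701319575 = -0.00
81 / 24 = 27 / 8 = 3.38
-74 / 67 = -1.10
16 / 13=1.23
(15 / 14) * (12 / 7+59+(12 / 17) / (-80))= 433437 / 6664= 65.04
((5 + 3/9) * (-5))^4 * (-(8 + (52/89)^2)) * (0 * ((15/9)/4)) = 0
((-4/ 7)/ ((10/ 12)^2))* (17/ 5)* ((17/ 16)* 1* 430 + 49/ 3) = -1158414/ 875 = -1323.90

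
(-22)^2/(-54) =-242/27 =-8.96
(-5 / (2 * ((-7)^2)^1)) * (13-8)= -25 / 98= -0.26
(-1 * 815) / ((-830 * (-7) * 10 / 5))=-163 / 2324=-0.07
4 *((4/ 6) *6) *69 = 1104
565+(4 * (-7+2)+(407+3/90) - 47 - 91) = 24421/30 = 814.03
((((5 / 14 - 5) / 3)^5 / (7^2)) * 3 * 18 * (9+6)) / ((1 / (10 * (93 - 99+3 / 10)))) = 110227609375 / 13176688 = 8365.35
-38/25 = -1.52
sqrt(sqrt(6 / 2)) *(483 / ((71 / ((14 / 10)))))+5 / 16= 5 / 16+3381 *3^(1 / 4) / 355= 12.85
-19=-19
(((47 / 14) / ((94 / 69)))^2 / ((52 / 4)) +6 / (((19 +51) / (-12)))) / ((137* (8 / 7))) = -28611 / 7978880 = -0.00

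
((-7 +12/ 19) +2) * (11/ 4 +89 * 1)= -30461/ 76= -400.80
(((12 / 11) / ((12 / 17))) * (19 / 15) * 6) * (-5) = -646 / 11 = -58.73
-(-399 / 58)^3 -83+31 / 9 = 431990599 / 1756008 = 246.01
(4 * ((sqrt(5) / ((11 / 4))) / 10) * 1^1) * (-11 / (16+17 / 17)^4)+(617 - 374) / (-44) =-243 / 44 - 8 * sqrt(5) / 417605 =-5.52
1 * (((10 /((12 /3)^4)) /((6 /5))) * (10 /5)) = 25 /384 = 0.07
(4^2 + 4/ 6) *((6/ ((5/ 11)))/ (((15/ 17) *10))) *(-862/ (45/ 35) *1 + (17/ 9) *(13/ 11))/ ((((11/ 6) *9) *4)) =-374867/ 1485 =-252.44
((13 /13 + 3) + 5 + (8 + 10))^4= 531441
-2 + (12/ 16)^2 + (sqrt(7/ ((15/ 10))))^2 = 155/ 48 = 3.23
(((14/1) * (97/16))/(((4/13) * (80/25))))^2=1947898225/262144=7430.64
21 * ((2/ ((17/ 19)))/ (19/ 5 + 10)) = 1330/ 391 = 3.40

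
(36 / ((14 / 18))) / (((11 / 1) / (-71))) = -23004 / 77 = -298.75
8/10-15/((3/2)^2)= -88/15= -5.87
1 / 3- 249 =-746 / 3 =-248.67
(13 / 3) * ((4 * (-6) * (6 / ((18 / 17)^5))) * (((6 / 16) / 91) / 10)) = -1419857 / 7348320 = -0.19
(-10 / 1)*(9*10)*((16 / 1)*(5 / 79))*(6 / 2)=-216000 / 79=-2734.18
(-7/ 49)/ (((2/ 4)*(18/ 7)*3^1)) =-1/ 27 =-0.04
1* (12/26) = 6/13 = 0.46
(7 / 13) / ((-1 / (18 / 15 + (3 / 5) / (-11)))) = -441 / 715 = -0.62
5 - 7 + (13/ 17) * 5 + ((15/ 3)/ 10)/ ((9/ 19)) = 881/ 306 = 2.88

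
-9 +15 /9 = -22 /3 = -7.33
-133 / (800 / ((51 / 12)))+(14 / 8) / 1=3339 / 3200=1.04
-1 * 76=-76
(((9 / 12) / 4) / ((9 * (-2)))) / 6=-1 / 576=-0.00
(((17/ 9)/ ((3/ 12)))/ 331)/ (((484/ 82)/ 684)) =2.65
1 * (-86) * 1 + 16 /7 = -586 /7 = -83.71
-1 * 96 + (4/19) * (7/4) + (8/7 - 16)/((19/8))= -13551/133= -101.89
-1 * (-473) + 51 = 524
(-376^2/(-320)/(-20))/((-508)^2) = -2209/25806400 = -0.00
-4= -4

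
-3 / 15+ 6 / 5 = 1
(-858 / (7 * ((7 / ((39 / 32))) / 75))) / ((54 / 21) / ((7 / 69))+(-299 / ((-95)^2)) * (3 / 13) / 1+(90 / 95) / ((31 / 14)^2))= -329791775625 / 5260975568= -62.69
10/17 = 0.59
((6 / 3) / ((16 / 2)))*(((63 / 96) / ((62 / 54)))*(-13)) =-7371 / 3968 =-1.86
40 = 40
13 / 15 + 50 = 50.87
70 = 70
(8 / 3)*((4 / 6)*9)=16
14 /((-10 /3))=-4.20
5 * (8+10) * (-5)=-450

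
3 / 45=1 / 15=0.07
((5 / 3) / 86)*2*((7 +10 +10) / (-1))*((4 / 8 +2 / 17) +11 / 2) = -4680 / 731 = -6.40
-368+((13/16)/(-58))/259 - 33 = -96381165/240352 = -401.00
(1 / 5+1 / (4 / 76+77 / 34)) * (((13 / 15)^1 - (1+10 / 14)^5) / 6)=-16610626003 / 11322035550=-1.47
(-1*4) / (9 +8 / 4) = -4 / 11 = -0.36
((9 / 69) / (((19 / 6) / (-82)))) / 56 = -369 / 6118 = -0.06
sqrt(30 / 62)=sqrt(465) / 31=0.70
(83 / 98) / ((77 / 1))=83 / 7546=0.01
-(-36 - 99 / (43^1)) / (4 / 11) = 18117 / 172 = 105.33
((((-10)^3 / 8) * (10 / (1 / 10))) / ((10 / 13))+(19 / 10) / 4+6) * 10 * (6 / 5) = -1949223 / 10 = -194922.30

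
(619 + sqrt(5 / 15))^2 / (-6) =-(sqrt(3) + 1857)^2 / 54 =-63979.35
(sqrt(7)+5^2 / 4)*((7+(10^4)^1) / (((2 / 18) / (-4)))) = -3204712.20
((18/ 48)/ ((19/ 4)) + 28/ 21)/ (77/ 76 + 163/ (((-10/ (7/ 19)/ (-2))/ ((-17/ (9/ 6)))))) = -230/ 22003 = -0.01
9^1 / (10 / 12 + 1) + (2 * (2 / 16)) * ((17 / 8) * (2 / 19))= 16603 / 3344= 4.97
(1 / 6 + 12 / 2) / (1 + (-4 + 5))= 37 / 12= 3.08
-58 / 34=-29 / 17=-1.71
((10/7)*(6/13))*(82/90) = 164/273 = 0.60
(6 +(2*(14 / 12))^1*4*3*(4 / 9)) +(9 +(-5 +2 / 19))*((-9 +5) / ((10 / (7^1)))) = 5942 / 855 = 6.95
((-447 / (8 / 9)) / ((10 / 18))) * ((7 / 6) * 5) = -84483 / 16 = -5280.19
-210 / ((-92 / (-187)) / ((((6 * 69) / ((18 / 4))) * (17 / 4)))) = -333795 / 2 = -166897.50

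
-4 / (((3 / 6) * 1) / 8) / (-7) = 64 / 7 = 9.14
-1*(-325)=325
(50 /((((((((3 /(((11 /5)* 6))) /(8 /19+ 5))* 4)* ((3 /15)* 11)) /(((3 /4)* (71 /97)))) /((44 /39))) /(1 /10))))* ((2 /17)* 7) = 2815505 /407303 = 6.91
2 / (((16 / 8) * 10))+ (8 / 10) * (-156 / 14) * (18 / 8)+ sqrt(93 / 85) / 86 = -1397 / 70+ sqrt(7905) / 7310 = -19.94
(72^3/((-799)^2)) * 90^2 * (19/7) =12854.18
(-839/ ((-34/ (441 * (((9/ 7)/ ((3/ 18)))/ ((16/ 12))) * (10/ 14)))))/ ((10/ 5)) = 3058155/ 136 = 22486.43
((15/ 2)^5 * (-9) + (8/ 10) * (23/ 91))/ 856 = -3109637681/ 12463360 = -249.50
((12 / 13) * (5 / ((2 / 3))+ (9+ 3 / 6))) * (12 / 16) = 153 / 13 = 11.77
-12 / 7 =-1.71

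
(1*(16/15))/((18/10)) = 16/27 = 0.59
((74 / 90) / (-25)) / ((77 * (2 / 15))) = -37 / 11550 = -0.00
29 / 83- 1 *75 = -6196 / 83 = -74.65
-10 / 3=-3.33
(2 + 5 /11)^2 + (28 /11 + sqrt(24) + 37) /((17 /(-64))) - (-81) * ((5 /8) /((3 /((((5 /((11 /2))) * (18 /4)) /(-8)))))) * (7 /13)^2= -3233914377 /22248512 - 128 * sqrt(6) /17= -163.80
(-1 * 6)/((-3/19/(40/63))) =1520/63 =24.13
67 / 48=1.40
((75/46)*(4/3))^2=4.73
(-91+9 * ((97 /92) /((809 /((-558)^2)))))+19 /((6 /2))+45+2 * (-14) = 200088358 /55821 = 3584.46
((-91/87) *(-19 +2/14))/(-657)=-572/19053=-0.03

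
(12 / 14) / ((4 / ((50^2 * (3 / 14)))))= 5625 / 49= 114.80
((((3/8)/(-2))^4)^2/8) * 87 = 0.00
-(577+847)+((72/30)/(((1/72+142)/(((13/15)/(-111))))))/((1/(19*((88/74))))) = -498330733328/349950625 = -1424.00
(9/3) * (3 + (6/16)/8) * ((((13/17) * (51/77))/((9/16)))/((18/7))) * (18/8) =2535/352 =7.20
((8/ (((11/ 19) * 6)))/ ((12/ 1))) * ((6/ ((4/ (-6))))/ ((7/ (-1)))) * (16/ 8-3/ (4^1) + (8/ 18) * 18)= 2.28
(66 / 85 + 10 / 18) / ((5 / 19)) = 19361 / 3825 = 5.06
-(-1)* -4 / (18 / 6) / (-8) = 0.17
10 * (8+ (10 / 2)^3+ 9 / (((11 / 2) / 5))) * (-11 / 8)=-7765 / 4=-1941.25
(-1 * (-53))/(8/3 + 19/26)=15.60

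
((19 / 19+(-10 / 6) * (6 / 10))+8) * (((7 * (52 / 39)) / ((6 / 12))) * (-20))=-8960 / 3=-2986.67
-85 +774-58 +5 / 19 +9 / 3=12051 / 19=634.26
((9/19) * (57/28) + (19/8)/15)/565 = 943/474600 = 0.00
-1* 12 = -12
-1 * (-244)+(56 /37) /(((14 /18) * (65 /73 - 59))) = 6381920 /26159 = 243.97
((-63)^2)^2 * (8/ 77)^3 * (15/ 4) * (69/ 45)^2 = 155763.04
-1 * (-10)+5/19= 195/19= 10.26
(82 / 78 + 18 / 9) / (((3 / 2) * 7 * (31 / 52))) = 136 / 279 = 0.49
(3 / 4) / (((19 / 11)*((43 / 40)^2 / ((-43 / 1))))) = -13200 / 817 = -16.16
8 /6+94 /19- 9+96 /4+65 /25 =6806 /285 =23.88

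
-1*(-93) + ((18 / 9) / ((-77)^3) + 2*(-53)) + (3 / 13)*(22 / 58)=-2222403398 / 172112941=-12.91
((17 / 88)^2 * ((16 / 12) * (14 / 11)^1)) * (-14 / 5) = -14161 / 79860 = -0.18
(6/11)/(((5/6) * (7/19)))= 684/385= 1.78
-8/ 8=-1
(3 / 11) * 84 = 252 / 11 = 22.91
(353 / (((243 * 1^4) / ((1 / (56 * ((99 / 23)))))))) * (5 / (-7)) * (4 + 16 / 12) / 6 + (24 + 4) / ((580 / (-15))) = -223969132 / 307664973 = -0.73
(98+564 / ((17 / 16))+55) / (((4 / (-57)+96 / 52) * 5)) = 1722825 / 22372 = 77.01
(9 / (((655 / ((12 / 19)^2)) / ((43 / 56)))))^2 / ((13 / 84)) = 582301872 / 5087897999275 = 0.00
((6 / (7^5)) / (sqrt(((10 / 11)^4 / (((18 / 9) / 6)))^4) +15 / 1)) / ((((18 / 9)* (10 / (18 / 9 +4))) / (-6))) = -3858459858 / 115278742824175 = -0.00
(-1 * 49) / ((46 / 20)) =-490 / 23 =-21.30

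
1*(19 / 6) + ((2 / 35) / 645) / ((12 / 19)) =214472 / 67725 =3.17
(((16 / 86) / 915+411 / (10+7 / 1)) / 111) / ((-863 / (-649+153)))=8020781776 / 64072584945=0.13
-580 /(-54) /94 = 145 /1269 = 0.11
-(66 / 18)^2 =-121 / 9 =-13.44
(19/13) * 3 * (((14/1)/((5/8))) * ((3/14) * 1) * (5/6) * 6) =105.23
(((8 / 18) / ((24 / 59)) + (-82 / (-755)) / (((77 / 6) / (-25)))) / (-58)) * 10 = -2765765 / 18207882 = -0.15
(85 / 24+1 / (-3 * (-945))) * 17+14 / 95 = 26011063 / 430920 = 60.36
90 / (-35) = -18 / 7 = -2.57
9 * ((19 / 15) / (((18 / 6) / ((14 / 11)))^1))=266 / 55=4.84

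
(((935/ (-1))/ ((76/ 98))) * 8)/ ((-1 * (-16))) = -45815/ 76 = -602.83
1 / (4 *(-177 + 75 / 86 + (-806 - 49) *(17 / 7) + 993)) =-301 / 1516506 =-0.00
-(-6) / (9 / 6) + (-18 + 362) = 348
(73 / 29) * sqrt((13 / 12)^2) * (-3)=-949 / 116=-8.18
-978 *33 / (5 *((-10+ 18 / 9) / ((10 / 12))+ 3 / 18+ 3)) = 193644 / 193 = 1003.34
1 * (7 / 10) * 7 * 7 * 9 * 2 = 3087 / 5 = 617.40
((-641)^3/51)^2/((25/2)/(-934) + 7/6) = 23124470419105.47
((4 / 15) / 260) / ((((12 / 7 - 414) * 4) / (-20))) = 7 / 562770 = 0.00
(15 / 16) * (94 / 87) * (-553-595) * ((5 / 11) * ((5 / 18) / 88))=-1686125 / 1010592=-1.67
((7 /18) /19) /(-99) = -7 /33858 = -0.00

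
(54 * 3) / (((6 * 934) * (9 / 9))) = 27 / 934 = 0.03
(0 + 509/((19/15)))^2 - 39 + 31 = 58290337/361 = 161469.08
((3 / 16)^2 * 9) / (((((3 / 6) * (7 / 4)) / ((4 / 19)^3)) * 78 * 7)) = 27 / 4369183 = 0.00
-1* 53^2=-2809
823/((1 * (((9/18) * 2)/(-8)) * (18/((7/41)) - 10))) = -11522/167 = -68.99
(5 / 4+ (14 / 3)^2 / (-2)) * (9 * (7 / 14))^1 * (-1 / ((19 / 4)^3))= 2776 / 6859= 0.40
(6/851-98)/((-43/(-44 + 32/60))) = -54371584/548895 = -99.06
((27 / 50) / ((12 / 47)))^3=75686967 / 8000000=9.46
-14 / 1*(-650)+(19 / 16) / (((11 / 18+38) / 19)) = 50599249 / 5560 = 9100.58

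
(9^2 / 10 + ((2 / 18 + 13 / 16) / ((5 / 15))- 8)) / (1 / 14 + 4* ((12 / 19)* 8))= 7049 / 49800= 0.14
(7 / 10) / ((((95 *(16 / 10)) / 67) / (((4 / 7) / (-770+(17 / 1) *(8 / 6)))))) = -201 / 851960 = -0.00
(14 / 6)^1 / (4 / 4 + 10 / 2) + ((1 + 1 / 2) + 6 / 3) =35 / 9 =3.89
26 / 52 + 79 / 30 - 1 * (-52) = 55.13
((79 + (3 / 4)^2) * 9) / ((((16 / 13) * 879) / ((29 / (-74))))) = -1439763 / 5550592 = -0.26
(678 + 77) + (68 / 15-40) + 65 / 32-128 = 284911 / 480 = 593.56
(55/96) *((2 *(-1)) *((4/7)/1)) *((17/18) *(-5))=3.09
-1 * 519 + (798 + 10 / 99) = 27631 / 99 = 279.10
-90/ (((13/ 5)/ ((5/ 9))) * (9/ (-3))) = 250/ 39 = 6.41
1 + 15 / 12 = 9 / 4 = 2.25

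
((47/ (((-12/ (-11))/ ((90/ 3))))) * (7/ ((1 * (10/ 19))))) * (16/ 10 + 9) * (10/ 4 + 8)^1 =76530993/ 40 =1913274.82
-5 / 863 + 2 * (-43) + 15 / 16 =-1174623 / 13808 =-85.07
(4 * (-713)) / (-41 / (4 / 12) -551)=1426 / 337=4.23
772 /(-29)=-772 /29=-26.62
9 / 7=1.29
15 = 15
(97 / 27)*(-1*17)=-1649 / 27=-61.07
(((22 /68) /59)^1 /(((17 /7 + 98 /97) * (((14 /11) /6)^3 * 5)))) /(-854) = -38344779 /980035412300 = -0.00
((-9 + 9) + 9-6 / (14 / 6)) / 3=15 / 7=2.14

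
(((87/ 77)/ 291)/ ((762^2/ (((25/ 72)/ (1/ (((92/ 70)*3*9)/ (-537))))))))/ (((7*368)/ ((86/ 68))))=-6235/ 82771419670765056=-0.00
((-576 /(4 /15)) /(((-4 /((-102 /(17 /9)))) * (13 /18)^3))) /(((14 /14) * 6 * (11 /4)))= -113374080 /24167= -4691.28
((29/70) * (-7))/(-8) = 0.36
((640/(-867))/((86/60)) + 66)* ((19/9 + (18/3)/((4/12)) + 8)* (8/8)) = 205886846/111843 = 1840.86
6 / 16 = 3 / 8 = 0.38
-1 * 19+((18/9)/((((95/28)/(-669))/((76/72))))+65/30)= -433.10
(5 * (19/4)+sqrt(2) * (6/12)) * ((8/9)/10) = 2 * sqrt(2)/45+19/9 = 2.17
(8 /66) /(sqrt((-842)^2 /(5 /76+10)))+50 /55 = sqrt(1615) /87989+10 /11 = 0.91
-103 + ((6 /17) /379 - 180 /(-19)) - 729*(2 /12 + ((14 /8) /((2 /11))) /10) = -8977454461 /9793360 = -916.69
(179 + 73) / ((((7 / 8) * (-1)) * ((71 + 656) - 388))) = -96 / 113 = -0.85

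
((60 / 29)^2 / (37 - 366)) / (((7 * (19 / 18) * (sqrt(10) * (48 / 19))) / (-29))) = 0.01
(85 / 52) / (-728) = -85 / 37856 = -0.00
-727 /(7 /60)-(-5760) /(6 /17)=70620 /7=10088.57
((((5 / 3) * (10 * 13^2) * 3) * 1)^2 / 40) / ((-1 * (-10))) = 714025 / 4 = 178506.25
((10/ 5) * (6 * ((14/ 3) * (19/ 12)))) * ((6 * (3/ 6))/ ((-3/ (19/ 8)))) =-2527/ 12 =-210.58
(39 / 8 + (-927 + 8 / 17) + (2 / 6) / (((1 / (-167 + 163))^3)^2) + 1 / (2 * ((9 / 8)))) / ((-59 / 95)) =-51642665 / 72216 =-715.11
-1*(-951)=951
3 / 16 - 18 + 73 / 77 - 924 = -1159145 / 1232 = -940.86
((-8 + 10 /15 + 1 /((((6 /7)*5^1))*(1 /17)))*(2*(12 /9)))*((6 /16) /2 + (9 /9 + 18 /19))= -65549 /3420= -19.17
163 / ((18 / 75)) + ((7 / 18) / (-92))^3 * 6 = 514050882857 / 756884736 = 679.17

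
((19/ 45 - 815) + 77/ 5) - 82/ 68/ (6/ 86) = -1249187/ 1530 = -816.46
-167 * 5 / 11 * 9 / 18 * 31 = -25885 / 22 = -1176.59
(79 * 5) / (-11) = -395 / 11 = -35.91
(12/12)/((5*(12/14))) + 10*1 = 307/30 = 10.23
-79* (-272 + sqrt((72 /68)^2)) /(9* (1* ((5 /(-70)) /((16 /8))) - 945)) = -216776 /86139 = -2.52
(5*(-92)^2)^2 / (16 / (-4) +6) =895491200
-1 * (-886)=886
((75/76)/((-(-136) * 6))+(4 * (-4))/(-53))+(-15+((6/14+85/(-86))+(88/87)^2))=-35528562153767/2496107968704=-14.23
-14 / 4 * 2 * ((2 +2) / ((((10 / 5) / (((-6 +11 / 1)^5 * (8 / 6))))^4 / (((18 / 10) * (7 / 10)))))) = -5981445312500000 / 9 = -664605034722222.22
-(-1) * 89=89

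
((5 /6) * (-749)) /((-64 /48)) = 3745 /8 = 468.12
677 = 677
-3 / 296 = -0.01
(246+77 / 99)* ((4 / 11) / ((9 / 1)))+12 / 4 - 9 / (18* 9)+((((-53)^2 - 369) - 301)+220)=4226753 / 1782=2371.92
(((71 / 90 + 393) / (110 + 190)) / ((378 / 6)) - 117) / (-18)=28425937 / 4374000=6.50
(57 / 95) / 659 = 3 / 3295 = 0.00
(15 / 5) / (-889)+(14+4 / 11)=140429 / 9779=14.36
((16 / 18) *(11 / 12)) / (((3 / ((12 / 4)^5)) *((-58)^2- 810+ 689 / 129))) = 8514 / 330155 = 0.03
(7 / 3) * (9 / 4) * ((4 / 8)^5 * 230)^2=277725 / 1024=271.22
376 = 376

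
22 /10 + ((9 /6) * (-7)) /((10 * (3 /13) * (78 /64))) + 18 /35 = -107 /105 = -1.02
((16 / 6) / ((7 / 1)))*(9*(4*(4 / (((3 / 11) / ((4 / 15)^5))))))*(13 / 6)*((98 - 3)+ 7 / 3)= 2736521216 / 47840625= 57.20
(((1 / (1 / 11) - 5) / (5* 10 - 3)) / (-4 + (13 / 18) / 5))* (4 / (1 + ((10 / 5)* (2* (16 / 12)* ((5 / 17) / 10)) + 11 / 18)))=-660960 / 8823169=-0.07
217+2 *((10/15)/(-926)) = 217.00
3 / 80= 0.04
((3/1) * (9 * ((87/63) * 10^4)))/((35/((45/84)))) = 1957500/343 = 5707.00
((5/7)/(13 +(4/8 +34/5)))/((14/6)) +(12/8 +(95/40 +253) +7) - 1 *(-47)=24739389/79576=310.89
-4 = -4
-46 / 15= -3.07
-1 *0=0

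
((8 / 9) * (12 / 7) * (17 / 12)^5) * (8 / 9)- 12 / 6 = 1052441 / 183708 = 5.73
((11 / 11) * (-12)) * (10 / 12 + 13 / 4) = -49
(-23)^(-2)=1 /529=0.00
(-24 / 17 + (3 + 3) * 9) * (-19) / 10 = -8493 / 85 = -99.92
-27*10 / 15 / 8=-9 / 4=-2.25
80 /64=5 /4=1.25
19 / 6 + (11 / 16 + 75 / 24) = 335 / 48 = 6.98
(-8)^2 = 64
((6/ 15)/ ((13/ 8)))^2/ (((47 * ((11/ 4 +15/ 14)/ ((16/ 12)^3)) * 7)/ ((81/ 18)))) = 32768/ 63742575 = 0.00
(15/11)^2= 225/121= 1.86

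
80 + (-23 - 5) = 52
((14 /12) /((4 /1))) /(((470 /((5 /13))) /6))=7 /4888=0.00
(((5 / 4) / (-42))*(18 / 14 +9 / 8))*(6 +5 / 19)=-3825 / 8512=-0.45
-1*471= -471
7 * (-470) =-3290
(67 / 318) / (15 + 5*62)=67 / 103350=0.00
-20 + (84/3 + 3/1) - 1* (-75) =86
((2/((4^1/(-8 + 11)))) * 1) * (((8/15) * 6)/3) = 8/5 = 1.60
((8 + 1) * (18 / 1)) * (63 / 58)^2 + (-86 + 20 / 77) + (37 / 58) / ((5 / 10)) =13815331 / 129514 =106.67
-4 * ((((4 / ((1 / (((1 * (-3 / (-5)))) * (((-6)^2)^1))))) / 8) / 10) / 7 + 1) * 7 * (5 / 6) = -404 / 15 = -26.93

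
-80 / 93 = -0.86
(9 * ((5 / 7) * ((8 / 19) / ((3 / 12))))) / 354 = 0.03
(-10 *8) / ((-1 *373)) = 0.21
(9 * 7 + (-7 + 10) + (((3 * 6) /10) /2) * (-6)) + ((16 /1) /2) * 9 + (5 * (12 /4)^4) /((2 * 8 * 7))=76281 /560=136.22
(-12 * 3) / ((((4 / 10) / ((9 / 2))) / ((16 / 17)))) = -6480 / 17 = -381.18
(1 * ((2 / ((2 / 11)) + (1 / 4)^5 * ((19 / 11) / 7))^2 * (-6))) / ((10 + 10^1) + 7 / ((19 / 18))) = -42880576649313 / 1572902797312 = -27.26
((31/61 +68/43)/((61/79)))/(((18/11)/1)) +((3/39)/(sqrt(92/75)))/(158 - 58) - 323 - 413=-234995195/320006 +sqrt(69)/11960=-734.35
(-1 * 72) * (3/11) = -216/11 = -19.64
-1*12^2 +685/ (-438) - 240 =-168877/ 438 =-385.56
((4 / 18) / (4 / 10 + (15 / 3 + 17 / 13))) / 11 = 65 / 21582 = 0.00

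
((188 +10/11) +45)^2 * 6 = 39721974/121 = 328280.78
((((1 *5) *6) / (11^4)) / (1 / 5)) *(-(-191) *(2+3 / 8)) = 272175 / 58564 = 4.65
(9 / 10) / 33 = 3 / 110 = 0.03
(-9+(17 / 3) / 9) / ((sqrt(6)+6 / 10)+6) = -12430 / 8451+5650 *sqrt(6) / 25353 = -0.92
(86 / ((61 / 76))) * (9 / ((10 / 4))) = 117648 / 305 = 385.73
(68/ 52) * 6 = 102/ 13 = 7.85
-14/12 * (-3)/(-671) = -7/1342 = -0.01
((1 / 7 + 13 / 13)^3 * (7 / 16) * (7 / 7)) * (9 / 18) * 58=928 / 49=18.94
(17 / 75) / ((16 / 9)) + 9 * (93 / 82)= 169491 / 16400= 10.33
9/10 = 0.90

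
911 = 911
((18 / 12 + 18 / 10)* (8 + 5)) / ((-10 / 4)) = -17.16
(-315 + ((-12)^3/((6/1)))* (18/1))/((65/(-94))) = 7952.40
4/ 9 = 0.44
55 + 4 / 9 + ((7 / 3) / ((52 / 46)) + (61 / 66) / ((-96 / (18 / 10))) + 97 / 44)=24585103 / 411840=59.70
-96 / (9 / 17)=-544 / 3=-181.33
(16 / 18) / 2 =4 / 9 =0.44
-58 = -58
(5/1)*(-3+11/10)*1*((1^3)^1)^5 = -19/2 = -9.50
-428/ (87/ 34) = -14552/ 87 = -167.26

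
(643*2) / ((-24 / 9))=-1929 / 4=-482.25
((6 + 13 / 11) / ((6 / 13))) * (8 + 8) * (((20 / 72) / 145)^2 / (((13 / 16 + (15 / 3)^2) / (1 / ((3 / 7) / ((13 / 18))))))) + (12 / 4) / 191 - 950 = -649771255491847 / 683981094159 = -949.98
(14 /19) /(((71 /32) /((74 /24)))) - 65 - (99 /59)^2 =-940933838 /14087607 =-66.79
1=1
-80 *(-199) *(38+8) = 732320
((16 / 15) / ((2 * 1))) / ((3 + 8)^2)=8 / 1815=0.00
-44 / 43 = -1.02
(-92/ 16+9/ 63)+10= 123/ 28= 4.39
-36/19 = -1.89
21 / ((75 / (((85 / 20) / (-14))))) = -17 / 200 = -0.08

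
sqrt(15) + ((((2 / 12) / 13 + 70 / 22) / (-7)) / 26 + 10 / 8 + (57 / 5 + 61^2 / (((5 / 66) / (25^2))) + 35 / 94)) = sqrt(15) + 281630930019316 / 9174165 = 30698266.88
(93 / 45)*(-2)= -62 / 15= -4.13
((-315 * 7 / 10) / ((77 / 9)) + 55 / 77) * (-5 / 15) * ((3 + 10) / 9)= 50167 / 4158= 12.07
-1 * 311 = -311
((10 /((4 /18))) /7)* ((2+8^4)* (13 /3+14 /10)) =1057284 /7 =151040.57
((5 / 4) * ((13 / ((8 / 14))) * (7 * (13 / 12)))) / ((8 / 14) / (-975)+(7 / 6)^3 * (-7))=-847767375 / 43700504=-19.40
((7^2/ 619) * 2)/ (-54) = -49/ 16713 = -0.00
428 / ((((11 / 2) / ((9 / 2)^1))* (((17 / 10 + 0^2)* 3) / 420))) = 5392800 / 187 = 28838.50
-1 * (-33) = 33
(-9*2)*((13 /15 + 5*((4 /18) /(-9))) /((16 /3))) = -301 /120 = -2.51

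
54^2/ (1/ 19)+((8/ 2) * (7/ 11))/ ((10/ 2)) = 3047248/ 55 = 55404.51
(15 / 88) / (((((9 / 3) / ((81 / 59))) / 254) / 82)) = 2108835 / 1298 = 1624.68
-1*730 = -730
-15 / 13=-1.15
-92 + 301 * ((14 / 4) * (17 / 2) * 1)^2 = 4260989 / 16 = 266311.81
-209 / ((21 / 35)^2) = -5225 / 9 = -580.56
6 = 6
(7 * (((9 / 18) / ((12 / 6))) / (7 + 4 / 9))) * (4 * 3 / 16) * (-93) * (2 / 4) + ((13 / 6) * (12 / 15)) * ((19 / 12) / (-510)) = -8.20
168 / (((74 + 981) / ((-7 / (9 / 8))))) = -3136 / 3165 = -0.99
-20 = -20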